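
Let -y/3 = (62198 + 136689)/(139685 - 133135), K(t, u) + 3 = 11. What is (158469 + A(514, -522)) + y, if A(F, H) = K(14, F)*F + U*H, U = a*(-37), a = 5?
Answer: 1696842389/6550 ≈ 2.5906e+5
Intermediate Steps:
K(t, u) = 8 (K(t, u) = -3 + 11 = 8)
U = -185 (U = 5*(-37) = -185)
y = -596661/6550 (y = -3*(62198 + 136689)/(139685 - 133135) = -596661/6550 ≈ -91.093)
A(F, H) = -185*H + 8*F (A(F, H) = 8*F - 185*H = -185*H + 8*F)
(158469 + A(514, -522)) + y = (158469 + (-185*(-522) + 8*514)) - 596661/6550 = (158469 + (96570 + 4112)) - 596661/6550 = (158469 + 100682) - 596661/6550 = 259151 - 596661/6550 = 1696842389/6550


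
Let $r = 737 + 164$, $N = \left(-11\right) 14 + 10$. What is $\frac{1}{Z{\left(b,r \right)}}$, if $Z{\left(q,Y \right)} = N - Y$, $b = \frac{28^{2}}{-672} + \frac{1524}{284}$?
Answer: $- \frac{1}{1045} \approx -0.00095694$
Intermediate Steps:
$N = -144$ ($N = -154 + 10 = -144$)
$b = \frac{1789}{426}$ ($b = 784 \left(- \frac{1}{672}\right) + 1524 \cdot \frac{1}{284} = - \frac{7}{6} + \frac{381}{71} = \frac{1789}{426} \approx 4.1995$)
$r = 901$
$Z{\left(q,Y \right)} = -144 - Y$
$\frac{1}{Z{\left(b,r \right)}} = \frac{1}{-144 - 901} = \frac{1}{-1045} = - \frac{1}{1045}$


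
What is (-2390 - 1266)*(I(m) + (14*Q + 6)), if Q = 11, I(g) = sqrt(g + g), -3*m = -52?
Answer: -584960 - 7312*sqrt(78)/3 ≈ -6.0649e+5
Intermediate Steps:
m = 52/3 (m = -1/3*(-52) = 52/3 ≈ 17.333)
I(g) = sqrt(2)*sqrt(g) (I(g) = sqrt(2*g) = sqrt(2)*sqrt(g))
(-2390 - 1266)*(I(m) + (14*Q + 6)) = (-2390 - 1266)*(sqrt(2)*sqrt(52/3) + (14*11 + 6)) = -3656*(sqrt(2)*(2*sqrt(39)/3) + (154 + 6)) = -3656*(2*sqrt(78)/3 + 160) = -3656*(160 + 2*sqrt(78)/3) = -584960 - 7312*sqrt(78)/3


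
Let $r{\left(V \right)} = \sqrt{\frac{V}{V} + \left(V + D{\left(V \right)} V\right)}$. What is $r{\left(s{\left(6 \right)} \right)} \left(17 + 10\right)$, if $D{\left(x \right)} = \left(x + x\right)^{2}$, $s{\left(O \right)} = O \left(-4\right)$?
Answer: $27 i \sqrt{55319} \approx 6350.4 i$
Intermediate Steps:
$s{\left(O \right)} = - 4 O$
$D{\left(x \right)} = 4 x^{2}$ ($D{\left(x \right)} = \left(2 x\right)^{2} = 4 x^{2}$)
$r{\left(V \right)} = \sqrt{1 + V + 4 V^{3}}$ ($r{\left(V \right)} = \sqrt{\frac{V}{V} + \left(V + 4 V^{2} V\right)} = \sqrt{1 + \left(V + 4 V^{3}\right)} = \sqrt{1 + V + 4 V^{3}}$)
$r{\left(s{\left(6 \right)} \right)} \left(17 + 10\right) = \sqrt{1 - 24 + 4 \left(\left(-4\right) 6\right)^{3}} \left(17 + 10\right) = \sqrt{1 - 24 + 4 \left(-24\right)^{3}} \cdot 27 = \sqrt{1 - 24 + 4 \left(-13824\right)} 27 = \sqrt{1 - 24 - 55296} \cdot 27 = \sqrt{-55319} \cdot 27 = i \sqrt{55319} \cdot 27 = 27 i \sqrt{55319}$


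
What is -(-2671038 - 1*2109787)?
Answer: 4780825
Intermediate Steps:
-(-2671038 - 1*2109787) = -(-2671038 - 2109787) = -1*(-4780825) = 4780825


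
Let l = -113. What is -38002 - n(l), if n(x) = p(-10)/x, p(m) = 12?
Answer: -4294214/113 ≈ -38002.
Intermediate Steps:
n(x) = 12/x
-38002 - n(l) = -38002 - 12/(-113) = -38002 - 12*(-1)/113 = -38002 - 1*(-12/113) = -38002 + 12/113 = -4294214/113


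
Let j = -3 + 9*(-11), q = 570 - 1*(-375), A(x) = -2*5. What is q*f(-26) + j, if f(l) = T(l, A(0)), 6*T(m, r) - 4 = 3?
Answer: 2001/2 ≈ 1000.5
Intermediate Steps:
A(x) = -10
T(m, r) = 7/6 (T(m, r) = ⅔ + (⅙)*3 = ⅔ + ½ = 7/6)
f(l) = 7/6
q = 945 (q = 570 + 375 = 945)
j = -102 (j = -3 - 99 = -102)
q*f(-26) + j = 945*(7/6) - 102 = 2205/2 - 102 = 2001/2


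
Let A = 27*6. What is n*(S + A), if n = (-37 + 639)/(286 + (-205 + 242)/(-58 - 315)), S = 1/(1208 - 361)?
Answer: 4401582770/12903561 ≈ 341.11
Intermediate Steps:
A = 162
S = 1/847 ≈ 0.0011806
n = 224546/106641 (n = 602/(286 + 37/(-373)) = 602/(286 + 37*(-1/373)) = 602/(286 - 37/373) = 602/(106641/373) = 602*(373/106641) = 224546/106641 ≈ 2.1056)
n*(S + A) = 224546*(1/847 + 162)/106641 = (224546/106641)*(137215/847) = 4401582770/12903561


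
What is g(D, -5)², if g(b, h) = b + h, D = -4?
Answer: 81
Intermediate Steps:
g(D, -5)² = (-4 - 5)² = (-9)² = 81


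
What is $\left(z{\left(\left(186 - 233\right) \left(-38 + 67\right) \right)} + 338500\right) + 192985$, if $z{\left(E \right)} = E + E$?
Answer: $528759$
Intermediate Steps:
$z{\left(E \right)} = 2 E$
$\left(z{\left(\left(186 - 233\right) \left(-38 + 67\right) \right)} + 338500\right) + 192985 = \left(2 \left(186 - 233\right) \left(-38 + 67\right) + 338500\right) + 192985 = \left(2 \left(\left(-47\right) 29\right) + 338500\right) + 192985 = \left(2 \left(-1363\right) + 338500\right) + 192985 = \left(-2726 + 338500\right) + 192985 = 335774 + 192985 = 528759$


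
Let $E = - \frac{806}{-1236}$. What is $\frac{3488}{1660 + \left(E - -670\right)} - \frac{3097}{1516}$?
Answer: $- \frac{1192876927}{2183559988} \approx -0.5463$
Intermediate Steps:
$E = \frac{403}{618}$ ($E = \left(-806\right) \left(- \frac{1}{1236}\right) = \frac{403}{618} \approx 0.6521$)
$\frac{3488}{1660 + \left(E - -670\right)} - \frac{3097}{1516} = \frac{3488}{1660 + \left(\frac{403}{618} - -670\right)} - \frac{3097}{1516} = \frac{3488}{1660 + \left(\frac{403}{618} + 670\right)} - \frac{3097}{1516} = \frac{3488}{1660 + \frac{414463}{618}} - \frac{3097}{1516} = \frac{3488}{\frac{1440343}{618}} - \frac{3097}{1516} = 3488 \cdot \frac{618}{1440343} - \frac{3097}{1516} = \frac{2155584}{1440343} - \frac{3097}{1516} = - \frac{1192876927}{2183559988}$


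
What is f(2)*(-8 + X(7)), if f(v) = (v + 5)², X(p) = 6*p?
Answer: 1666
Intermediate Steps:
f(v) = (5 + v)²
f(2)*(-8 + X(7)) = (5 + 2)²*(-8 + 6*7) = 7²*(-8 + 42) = 49*34 = 1666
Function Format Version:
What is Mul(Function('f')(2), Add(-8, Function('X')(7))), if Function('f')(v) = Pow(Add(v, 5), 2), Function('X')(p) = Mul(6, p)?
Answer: 1666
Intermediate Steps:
Function('f')(v) = Pow(Add(5, v), 2)
Mul(Function('f')(2), Add(-8, Function('X')(7))) = Mul(Pow(Add(5, 2), 2), Add(-8, Mul(6, 7))) = Mul(Pow(7, 2), Add(-8, 42)) = Mul(49, 34) = 1666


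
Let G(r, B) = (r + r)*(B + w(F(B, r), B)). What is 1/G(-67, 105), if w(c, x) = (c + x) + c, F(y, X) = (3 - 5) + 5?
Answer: -1/28944 ≈ -3.4549e-5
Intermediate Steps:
F(y, X) = 3 (F(y, X) = -2 + 5 = 3)
w(c, x) = x + 2*c
G(r, B) = 2*r*(6 + 2*B) (G(r, B) = (r + r)*(B + (B + 2*3)) = (2*r)*(B + (B + 6)) = (2*r)*(B + (6 + B)) = (2*r)*(6 + 2*B) = 2*r*(6 + 2*B))
1/G(-67, 105) = 1/(4*(-67)*(3 + 105)) = 1/(4*(-67)*108) = 1/(-28944) = -1/28944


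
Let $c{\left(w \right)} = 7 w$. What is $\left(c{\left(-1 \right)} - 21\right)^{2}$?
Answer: $784$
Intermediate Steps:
$\left(c{\left(-1 \right)} - 21\right)^{2} = \left(7 \left(-1\right) - 21\right)^{2} = \left(-7 - 21\right)^{2} = \left(-28\right)^{2} = 784$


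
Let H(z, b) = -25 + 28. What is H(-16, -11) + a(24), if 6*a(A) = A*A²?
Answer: 2307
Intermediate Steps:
H(z, b) = 3
a(A) = A³/6 (a(A) = (A*A²)/6 = A³/6)
H(-16, -11) + a(24) = 3 + (⅙)*24³ = 3 + (⅙)*13824 = 3 + 2304 = 2307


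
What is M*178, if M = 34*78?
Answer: 472056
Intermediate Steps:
M = 2652
M*178 = 2652*178 = 472056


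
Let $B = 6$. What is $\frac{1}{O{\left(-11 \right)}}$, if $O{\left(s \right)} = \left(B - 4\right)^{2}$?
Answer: $\frac{1}{4} \approx 0.25$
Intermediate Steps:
$O{\left(s \right)} = 4$ ($O{\left(s \right)} = \left(6 - 4\right)^{2} = 2^{2} = 4$)
$\frac{1}{O{\left(-11 \right)}} = \frac{1}{4}$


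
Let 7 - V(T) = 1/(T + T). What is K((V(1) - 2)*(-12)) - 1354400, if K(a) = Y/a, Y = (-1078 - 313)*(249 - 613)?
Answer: -36821962/27 ≈ -1.3638e+6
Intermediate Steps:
V(T) = 7 - 1/(2*T) (V(T) = 7 - 1/(T + T) = 7 - 1/(2*T))
Y = 506324 (Y = -1391*(-364) = 506324)
K(a) = 506324/a
K((V(1) - 2)*(-12)) - 1354400 = 506324/((((7 - 1/2/1) - 2)*(-12))) - 1354400 = 506324/((((7 - 1/2*1) - 2)*(-12))) - 1354400 = 506324/((((7 - 1/2) - 2)*(-12))) - 1354400 = 506324/(((13/2 - 2)*(-12))) - 1354400 = 506324/(((9/2)*(-12))) - 1354400 = 506324/(-54) - 1354400 = 506324*(-1/54) - 1354400 = -253162/27 - 1354400 = -36821962/27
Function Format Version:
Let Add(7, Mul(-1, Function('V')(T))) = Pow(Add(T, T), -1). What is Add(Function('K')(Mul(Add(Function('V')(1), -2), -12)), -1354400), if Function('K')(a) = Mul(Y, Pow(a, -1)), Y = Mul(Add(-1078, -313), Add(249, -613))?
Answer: Rational(-36821962, 27) ≈ -1.3638e+6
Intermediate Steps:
Function('V')(T) = Add(7, Mul(Rational(-1, 2), Pow(T, -1))) (Function('V')(T) = Add(7, Mul(-1, Pow(Add(T, T), -1))) = Add(7, Mul(-1, Pow(Mul(2, T), -1))) = Add(7, Mul(-1, Mul(Rational(1, 2), Pow(T, -1)))) = Add(7, Mul(Rational(-1, 2), Pow(T, -1))))
Y = 506324 (Y = Mul(-1391, -364) = 506324)
Function('K')(a) = Mul(506324, Pow(a, -1))
Add(Function('K')(Mul(Add(Function('V')(1), -2), -12)), -1354400) = Add(Mul(506324, Pow(Mul(Add(Add(7, Mul(Rational(-1, 2), Pow(1, -1))), -2), -12), -1)), -1354400) = Add(Mul(506324, Pow(Mul(Add(Add(7, Mul(Rational(-1, 2), 1)), -2), -12), -1)), -1354400) = Add(Mul(506324, Pow(Mul(Add(Add(7, Rational(-1, 2)), -2), -12), -1)), -1354400) = Add(Mul(506324, Pow(Mul(Add(Rational(13, 2), -2), -12), -1)), -1354400) = Add(Mul(506324, Pow(Mul(Rational(9, 2), -12), -1)), -1354400) = Add(Mul(506324, Pow(-54, -1)), -1354400) = Add(Mul(506324, Rational(-1, 54)), -1354400) = Add(Rational(-253162, 27), -1354400) = Rational(-36821962, 27)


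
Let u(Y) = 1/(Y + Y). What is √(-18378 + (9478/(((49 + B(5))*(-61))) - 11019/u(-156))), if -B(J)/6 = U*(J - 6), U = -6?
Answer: 2*√537593270474/793 ≈ 1849.2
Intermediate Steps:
u(Y) = 1/(2*Y)
B(J) = -216 + 36*J (B(J) = -(-36)*(J - 6) = -(-36)*(-6 + J) = -6*(36 - 6*J) = -216 + 36*J)
√(-18378 + (9478/(((49 + B(5))*(-61))) - 11019/u(-156))) = √(-18378 + (9478/(((49 + (-216 + 36*5))*(-61))) - 11019/((½)/(-156)))) = √(-18378 + (9478/(((49 + (-216 + 180))*(-61))) - 11019/((½)*(-1/156)))) = √(-18378 + (9478/(((49 - 36)*(-61))) - 11019/(-1/312))) = √(-18378 + (9478/((13*(-61))) - 11019*(-312))) = √(-18378 + (9478/(-793) + 3437928)) = √(-18378 + (9478*(-1/793) + 3437928)) = √(-18378 + (-9478/793 + 3437928)) = √(-18378 + 2726267426/793) = √(2711693672/793) = 2*√537593270474/793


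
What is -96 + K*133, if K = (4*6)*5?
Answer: 15864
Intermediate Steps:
K = 120 (K = 24*5 = 120)
-96 + K*133 = -96 + 120*133 = -96 + 15960 = 15864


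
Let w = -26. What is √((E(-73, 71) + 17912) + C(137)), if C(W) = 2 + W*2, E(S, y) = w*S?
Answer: 11*√166 ≈ 141.73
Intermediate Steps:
E(S, y) = -26*S
C(W) = 2 + 2*W
√((E(-73, 71) + 17912) + C(137)) = √((-26*(-73) + 17912) + (2 + 2*137)) = √((1898 + 17912) + (2 + 274)) = √(19810 + 276) = √20086 = 11*√166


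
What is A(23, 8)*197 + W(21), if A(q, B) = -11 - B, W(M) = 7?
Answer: -3736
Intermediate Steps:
A(23, 8)*197 + W(21) = (-11 - 1*8)*197 + 7 = (-11 - 8)*197 + 7 = -19*197 + 7 = -3743 + 7 = -3736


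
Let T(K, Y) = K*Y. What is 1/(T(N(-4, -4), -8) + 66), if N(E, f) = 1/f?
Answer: 1/68 ≈ 0.014706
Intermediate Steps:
N(E, f) = 1/f
1/(T(N(-4, -4), -8) + 66) = 1/(-8/(-4) + 66) = 1/(-¼*(-8) + 66) = 1/(2 + 66) = 1/68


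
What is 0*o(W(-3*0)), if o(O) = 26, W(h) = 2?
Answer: 0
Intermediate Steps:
0*o(W(-3*0)) = 0*26 = 0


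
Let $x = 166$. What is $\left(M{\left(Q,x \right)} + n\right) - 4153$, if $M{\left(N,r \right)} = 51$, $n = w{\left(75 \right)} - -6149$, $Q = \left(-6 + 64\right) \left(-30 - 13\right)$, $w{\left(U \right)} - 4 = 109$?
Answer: $2160$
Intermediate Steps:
$w{\left(U \right)} = 113$ ($w{\left(U \right)} = 4 + 109 = 113$)
$Q = -2494$ ($Q = 58 \left(-43\right) = -2494$)
$n = 6262$ ($n = 113 - -6149 = 113 + 6149 = 6262$)
$\left(M{\left(Q,x \right)} + n\right) - 4153 = \left(51 + 6262\right) - 4153 = 6313 - 4153 = 2160$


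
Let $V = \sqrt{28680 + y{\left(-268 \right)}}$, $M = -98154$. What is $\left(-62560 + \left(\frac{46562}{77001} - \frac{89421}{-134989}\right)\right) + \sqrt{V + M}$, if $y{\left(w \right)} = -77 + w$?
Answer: $- \frac{650253485727601}{10394287989} + i \sqrt{98154 - \sqrt{28335}} \approx -62559.0 + 313.03 i$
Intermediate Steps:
$V = \sqrt{28335}$ ($V = \sqrt{28680 - 345} = \sqrt{28335} \approx 168.33$)
$\left(-62560 + \left(\frac{46562}{77001} - \frac{89421}{-134989}\right)\right) + \sqrt{V + M} = \left(-62560 + \left(\frac{46562}{77001} - \frac{89421}{-134989}\right)\right) + \sqrt{\sqrt{28335} - 98154} = \left(-62560 + \left(46562 \cdot \frac{1}{77001} - - \frac{89421}{134989}\right)\right) + \sqrt{-98154 + \sqrt{28335}} = \left(-62560 + \left(\frac{46562}{77001} + \frac{89421}{134989}\right)\right) + \sqrt{-98154 + \sqrt{28335}} = \left(-62560 + \frac{13170864239}{10394287989}\right) + \sqrt{-98154 + \sqrt{28335}} = - \frac{650253485727601}{10394287989} + \sqrt{-98154 + \sqrt{28335}}$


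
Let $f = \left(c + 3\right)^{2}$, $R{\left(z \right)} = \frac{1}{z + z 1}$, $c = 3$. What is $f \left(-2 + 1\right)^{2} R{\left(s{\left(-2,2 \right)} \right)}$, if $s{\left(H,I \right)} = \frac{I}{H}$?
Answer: $-18$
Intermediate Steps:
$R{\left(z \right)} = \frac{1}{2 z}$ ($R{\left(z \right)} = \frac{1}{z + z} = \frac{1}{2 z}$)
$f = 36$ ($f = \left(3 + 3\right)^{2} = 6^{2} = 36$)
$f \left(-2 + 1\right)^{2} R{\left(s{\left(-2,2 \right)} \right)} = 36 \left(-2 + 1\right)^{2} \frac{1}{2 \frac{2}{-2}} = 36 \left(-1\right)^{2} \frac{1}{2 \cdot 2 \left(- \frac{1}{2}\right)} = 36 \cdot 1 \frac{1}{2 \left(-1\right)} = 36 \cdot \frac{1}{2} \left(-1\right) = 36 \left(- \frac{1}{2}\right) = -18$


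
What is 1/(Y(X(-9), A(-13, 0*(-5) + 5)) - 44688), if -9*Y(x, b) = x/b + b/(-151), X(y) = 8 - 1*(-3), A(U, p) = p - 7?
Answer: -2718/121460327 ≈ -2.2378e-5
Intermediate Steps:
A(U, p) = -7 + p
X(y) = 11 (X(y) = 8 + 3 = 11)
Y(x, b) = b/1359 - x/(9*b) (Y(x, b) = -(x/b + b/(-151))/9 = -(x/b + b*(-1/151))/9 = -(x/b - b/151)/9 = -(-b/151 + x/b)/9 = b/1359 - x/(9*b))
1/(Y(X(-9), A(-13, 0*(-5) + 5)) - 44688) = 1/(((-7 + (0*(-5) + 5))/1359 - ⅑*11/(-7 + (0*(-5) + 5))) - 44688) = 1/(((-7 + (0 + 5))/1359 - ⅑*11/(-7 + (0 + 5))) - 44688) = 1/(((-7 + 5)/1359 - ⅑*11/(-7 + 5)) - 44688) = 1/(((1/1359)*(-2) - ⅑*11/(-2)) - 44688) = 1/((-2/1359 - ⅑*11*(-½)) - 44688) = 1/((-2/1359 + 11/18) - 44688) = 1/(1657/2718 - 44688) = 1/(-121460327/2718) = -2718/121460327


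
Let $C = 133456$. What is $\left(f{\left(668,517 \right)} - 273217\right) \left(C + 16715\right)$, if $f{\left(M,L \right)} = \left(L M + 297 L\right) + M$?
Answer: $33992106876$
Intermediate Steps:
$f{\left(M,L \right)} = M + 297 L + L M$ ($f{\left(M,L \right)} = \left(297 L + L M\right) + M = M + 297 L + L M$)
$\left(f{\left(668,517 \right)} - 273217\right) \left(C + 16715\right) = \left(\left(668 + 297 \cdot 517 + 517 \cdot 668\right) - 273217\right) \left(133456 + 16715\right) = \left(\left(668 + 153549 + 345356\right) - 273217\right) 150171 = \left(499573 - 273217\right) 150171 = 226356 \cdot 150171 = 33992106876$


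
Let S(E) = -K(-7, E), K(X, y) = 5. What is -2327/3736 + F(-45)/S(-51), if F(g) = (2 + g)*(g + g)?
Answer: -2893991/3736 ≈ -774.62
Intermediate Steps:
F(g) = 2*g*(2 + g) (F(g) = (2 + g)*(2*g) = 2*g*(2 + g))
S(E) = -5 (S(E) = -1*5 = -5)
-2327/3736 + F(-45)/S(-51) = -2327/3736 + (2*(-45)*(2 - 45))/(-5) = -2327*1/3736 + (2*(-45)*(-43))*(-⅕) = -2327/3736 + 3870*(-⅕) = -2327/3736 - 774 = -2893991/3736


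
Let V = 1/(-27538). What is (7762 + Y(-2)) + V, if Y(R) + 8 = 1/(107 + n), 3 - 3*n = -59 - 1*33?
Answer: 44414208715/5727904 ≈ 7754.0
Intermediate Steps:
n = 95/3 (n = 1 - (-59 - 1*33)/3 = 1 - (-59 - 33)/3 = 1 - 1/3*(-92) = 1 + 92/3 = 95/3 ≈ 31.667)
Y(R) = -3325/416 (Y(R) = -8 + 1/(107 + 95/3) = -8 + 1/(416/3) = -8 + 3/416 = -3325/416)
V = -1/27538 ≈ -3.6313e-5
(7762 + Y(-2)) + V = (7762 - 3325/416) - 1/27538 = 3225667/416 - 1/27538 = 44414208715/5727904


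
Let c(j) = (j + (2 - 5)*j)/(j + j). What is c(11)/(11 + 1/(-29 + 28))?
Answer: -⅒ ≈ -0.10000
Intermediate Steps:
c(j) = -1 (c(j) = (j - 3*j)/((2*j)) = (-2*j)*(1/(2*j)) = -1)
c(11)/(11 + 1/(-29 + 28)) = -1/(11 + 1/(-29 + 28)) = -1/(11 + 1/(-1)) = -1/(11 - 1) = -1/10 = (⅒)*(-1) = -⅒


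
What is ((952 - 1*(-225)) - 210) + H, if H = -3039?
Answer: -2072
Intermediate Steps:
((952 - 1*(-225)) - 210) + H = ((952 - 1*(-225)) - 210) - 3039 = ((952 + 225) - 210) - 3039 = (1177 - 210) - 3039 = 967 - 3039 = -2072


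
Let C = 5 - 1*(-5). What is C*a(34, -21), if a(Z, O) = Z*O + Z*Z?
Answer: 4420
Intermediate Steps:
C = 10 (C = 5 + 5 = 10)
a(Z, O) = Z**2 + O*Z (a(Z, O) = O*Z + Z**2 = Z**2 + O*Z)
C*a(34, -21) = 10*(34*(-21 + 34)) = 10*(34*13) = 10*442 = 4420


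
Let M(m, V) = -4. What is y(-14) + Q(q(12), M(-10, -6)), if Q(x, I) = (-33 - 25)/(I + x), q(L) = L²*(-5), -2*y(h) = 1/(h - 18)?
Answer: 1109/11584 ≈ 0.095736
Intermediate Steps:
y(h) = -1/(2*(-18 + h)) (y(h) = -1/(2*(h - 18)) = -1/(2*(-18 + h)))
q(L) = -5*L²
Q(x, I) = -58/(I + x)
y(-14) + Q(q(12), M(-10, -6)) = -1/(-36 + 2*(-14)) - 58/(-4 - 5*12²) = -1/(-36 - 28) - 58/(-4 - 5*144) = -1/(-64) - 58/(-4 - 720) = -1*(-1/64) - 58/(-724) = 1/64 - 58*(-1/724) = 1/64 + 29/362 = 1109/11584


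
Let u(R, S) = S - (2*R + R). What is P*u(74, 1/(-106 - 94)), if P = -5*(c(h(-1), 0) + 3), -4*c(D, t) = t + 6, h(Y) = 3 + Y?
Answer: 133203/80 ≈ 1665.0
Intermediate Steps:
c(D, t) = -3/2 - t/4 (c(D, t) = -(t + 6)/4 = -(6 + t)/4 = -3/2 - t/4)
u(R, S) = S - 3*R
P = -15/2 (P = -5*((-3/2 - ¼*0) + 3) = -5*((-3/2 + 0) + 3) = -5*(-3/2 + 3) = -5*3/2 = -15/2 ≈ -7.5000)
P*u(74, 1/(-106 - 94)) = -15*(1/(-106 - 94) - 3*74)/2 = -15*(1/(-200) - 222)/2 = -15*(-1/200 - 222)/2 = -15/2*(-44401/200) = 133203/80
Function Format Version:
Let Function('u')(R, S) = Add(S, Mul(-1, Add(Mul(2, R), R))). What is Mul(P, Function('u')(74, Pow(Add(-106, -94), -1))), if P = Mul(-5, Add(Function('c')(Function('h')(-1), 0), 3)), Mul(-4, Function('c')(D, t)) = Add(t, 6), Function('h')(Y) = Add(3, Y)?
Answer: Rational(133203, 80) ≈ 1665.0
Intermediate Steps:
Function('c')(D, t) = Add(Rational(-3, 2), Mul(Rational(-1, 4), t)) (Function('c')(D, t) = Mul(Rational(-1, 4), Add(t, 6)) = Mul(Rational(-1, 4), Add(6, t)) = Add(Rational(-3, 2), Mul(Rational(-1, 4), t)))
Function('u')(R, S) = Add(S, Mul(-3, R)) (Function('u')(R, S) = Add(S, Mul(-1, Mul(3, R))) = Add(S, Mul(-3, R)))
P = Rational(-15, 2) (P = Mul(-5, Add(Add(Rational(-3, 2), Mul(Rational(-1, 4), 0)), 3)) = Mul(-5, Add(Add(Rational(-3, 2), 0), 3)) = Mul(-5, Add(Rational(-3, 2), 3)) = Mul(-5, Rational(3, 2)) = Rational(-15, 2) ≈ -7.5000)
Mul(P, Function('u')(74, Pow(Add(-106, -94), -1))) = Mul(Rational(-15, 2), Add(Pow(Add(-106, -94), -1), Mul(-3, 74))) = Mul(Rational(-15, 2), Add(Pow(-200, -1), -222)) = Mul(Rational(-15, 2), Add(Rational(-1, 200), -222)) = Mul(Rational(-15, 2), Rational(-44401, 200)) = Rational(133203, 80)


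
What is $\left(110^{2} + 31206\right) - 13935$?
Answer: $29371$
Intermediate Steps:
$\left(110^{2} + 31206\right) - 13935 = \left(12100 + 31206\right) - 13935 = 43306 - 13935 = 29371$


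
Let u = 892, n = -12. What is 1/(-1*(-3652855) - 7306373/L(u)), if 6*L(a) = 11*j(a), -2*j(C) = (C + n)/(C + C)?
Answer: 605/11985904349 ≈ 5.0476e-8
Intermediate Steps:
j(C) = -(-12 + C)/(4*C) (j(C) = -(C - 12)/(2*(C + C)) = -(-12 + C)/(2*(2*C)) = -(-12 + C)*1/(2*C)/2 = -(-12 + C)/(4*C))
L(a) = 11*(12 - a)/(24*a) (L(a) = (11*((12 - a)/(4*a)))/6 = (11*(12 - a)/(4*a))/6 = 11*(12 - a)/(24*a))
1/(-1*(-3652855) - 7306373/L(u)) = 1/(-1*(-3652855) - 7306373*21408/(11*(12 - 1*892))) = 1/(3652855 - 7306373*21408/(11*(12 - 892))) = 1/(3652855 - 7306373/((11/24)*(1/892)*(-880))) = 1/(3652855 - 7306373/(-605/1338)) = 1/(3652855 - 7306373*(-1338/605)) = 1/(3652855 + 9775927074/605) = 1/(11985904349/605) = 605/11985904349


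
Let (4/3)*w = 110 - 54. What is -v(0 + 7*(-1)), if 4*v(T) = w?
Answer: -21/2 ≈ -10.500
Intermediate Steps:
w = 42 (w = 3*(110 - 54)/4 = (3/4)*56 = 42)
v(T) = 21/2 (v(T) = (1/4)*42 = 21/2)
-v(0 + 7*(-1)) = -1*21/2 = -21/2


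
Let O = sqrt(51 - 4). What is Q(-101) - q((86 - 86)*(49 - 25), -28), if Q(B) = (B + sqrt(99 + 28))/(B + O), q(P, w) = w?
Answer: 28 + (101 - sqrt(127))/(101 - sqrt(47)) ≈ 28.953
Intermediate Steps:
O = sqrt(47) ≈ 6.8557
Q(B) = (B + sqrt(127))/(B + sqrt(47)) (Q(B) = (B + sqrt(99 + 28))/(B + sqrt(47)) = (B + sqrt(127))/(B + sqrt(47)))
Q(-101) - q((86 - 86)*(49 - 25), -28) = (-101 + sqrt(127))/(-101 + sqrt(47)) - 1*(-28) = (-101 + sqrt(127))/(-101 + sqrt(47)) + 28 = 28 + (-101 + sqrt(127))/(-101 + sqrt(47))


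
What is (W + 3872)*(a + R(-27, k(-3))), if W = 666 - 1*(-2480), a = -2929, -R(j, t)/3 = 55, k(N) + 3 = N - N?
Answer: -21713692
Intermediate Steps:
k(N) = -3 (k(N) = -3 + (N - N) = -3 + 0 = -3)
R(j, t) = -165 (R(j, t) = -3*55 = -165)
W = 3146 (W = 666 + 2480 = 3146)
(W + 3872)*(a + R(-27, k(-3))) = (3146 + 3872)*(-2929 - 165) = 7018*(-3094) = -21713692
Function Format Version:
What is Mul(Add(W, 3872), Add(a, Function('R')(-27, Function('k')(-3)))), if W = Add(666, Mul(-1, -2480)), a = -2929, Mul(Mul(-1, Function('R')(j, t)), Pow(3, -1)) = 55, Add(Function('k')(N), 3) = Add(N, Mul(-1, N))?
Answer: -21713692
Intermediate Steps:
Function('k')(N) = -3 (Function('k')(N) = Add(-3, Add(N, Mul(-1, N))) = Add(-3, 0) = -3)
Function('R')(j, t) = -165 (Function('R')(j, t) = Mul(-3, 55) = -165)
W = 3146 (W = Add(666, 2480) = 3146)
Mul(Add(W, 3872), Add(a, Function('R')(-27, Function('k')(-3)))) = Mul(Add(3146, 3872), Add(-2929, -165)) = Mul(7018, -3094) = -21713692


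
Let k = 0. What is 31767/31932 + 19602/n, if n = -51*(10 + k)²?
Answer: -12886649/4523700 ≈ -2.8487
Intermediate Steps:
n = -5100 (n = -51*(10 + 0)² = -51*10² = -51*100 = -5100)
31767/31932 + 19602/n = 31767/31932 + 19602/(-5100) = 31767*(1/31932) + 19602*(-1/5100) = 10589/10644 - 3267/850 = -12886649/4523700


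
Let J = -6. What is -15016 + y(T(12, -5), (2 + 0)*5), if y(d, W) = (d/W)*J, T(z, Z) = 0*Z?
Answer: -15016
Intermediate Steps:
T(z, Z) = 0
y(d, W) = -6*d/W (y(d, W) = (d/W)*(-6) = -6*d/W)
-15016 + y(T(12, -5), (2 + 0)*5) = -15016 - 6*0/(2 + 0)*5 = -15016 - 6*0/2*5 = -15016 - 6*0/10 = -15016 - 6*0*⅒ = -15016 + 0 = -15016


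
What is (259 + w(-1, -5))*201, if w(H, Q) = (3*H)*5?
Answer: 49044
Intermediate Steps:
w(H, Q) = 15*H
(259 + w(-1, -5))*201 = (259 + 15*(-1))*201 = (259 - 15)*201 = 244*201 = 49044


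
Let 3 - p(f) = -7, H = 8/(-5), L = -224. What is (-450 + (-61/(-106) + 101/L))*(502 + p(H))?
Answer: -85454736/371 ≈ -2.3034e+5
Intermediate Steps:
H = -8/5 (H = 8*(-1/5) = -8/5 ≈ -1.6000)
p(f) = 10 (p(f) = 3 - 1*(-7) = 3 + 7 = 10)
(-450 + (-61/(-106) + 101/L))*(502 + p(H)) = (-450 + (-61/(-106) + 101/(-224)))*(502 + 10) = (-450 + (-61*(-1/106) + 101*(-1/224)))*512 = (-450 + (61/106 - 101/224))*512 = (-450 + 1479/11872)*512 = -5340921/11872*512 = -85454736/371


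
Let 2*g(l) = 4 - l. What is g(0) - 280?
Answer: -278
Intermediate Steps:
g(l) = 2 - l/2 (g(l) = (4 - l)/2 = 2 - l/2)
g(0) - 280 = (2 - ½*0) - 280 = (2 + 0) - 280 = 2 - 280 = -278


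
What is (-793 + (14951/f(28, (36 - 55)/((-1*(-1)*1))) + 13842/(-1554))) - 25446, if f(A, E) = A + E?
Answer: -57311563/2331 ≈ -24587.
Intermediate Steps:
(-793 + (14951/f(28, (36 - 55)/((-1*(-1)*1))) + 13842/(-1554))) - 25446 = (-793 + (14951/(28 + (36 - 55)/((-1*(-1)*1))) + 13842/(-1554))) - 25446 = (-793 + (14951/(28 - 19/1) + 13842*(-1/1554))) - 25446 = (-793 + (14951/(28 - 19/1) - 2307/259)) - 25446 = (-793 + (14951/(28 - 19*1) - 2307/259)) - 25446 = (-793 + (14951/(28 - 19) - 2307/259)) - 25446 = (-793 + (14951/9 - 2307/259)) - 25446 = (-793 + 3851546/2331) - 25446 = 2003063/2331 - 25446 = -57311563/2331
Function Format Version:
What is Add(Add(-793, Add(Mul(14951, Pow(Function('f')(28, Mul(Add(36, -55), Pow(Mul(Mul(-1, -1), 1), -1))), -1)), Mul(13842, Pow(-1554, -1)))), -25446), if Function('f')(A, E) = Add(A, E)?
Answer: Rational(-57311563, 2331) ≈ -24587.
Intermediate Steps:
Add(Add(-793, Add(Mul(14951, Pow(Function('f')(28, Mul(Add(36, -55), Pow(Mul(Mul(-1, -1), 1), -1))), -1)), Mul(13842, Pow(-1554, -1)))), -25446) = Add(Add(-793, Add(Mul(14951, Pow(Add(28, Mul(Add(36, -55), Pow(Mul(Mul(-1, -1), 1), -1))), -1)), Mul(13842, Pow(-1554, -1)))), -25446) = Add(Add(-793, Add(Mul(14951, Pow(Add(28, Mul(-19, Pow(Mul(1, 1), -1))), -1)), Mul(13842, Rational(-1, 1554)))), -25446) = Add(Add(-793, Add(Mul(14951, Pow(Add(28, Mul(-19, Pow(1, -1))), -1)), Rational(-2307, 259))), -25446) = Add(Add(-793, Add(Mul(14951, Pow(Add(28, Mul(-19, 1)), -1)), Rational(-2307, 259))), -25446) = Add(Add(-793, Add(Mul(14951, Pow(Add(28, -19), -1)), Rational(-2307, 259))), -25446) = Add(Add(-793, Add(Mul(14951, Pow(9, -1)), Rational(-2307, 259))), -25446) = Add(Add(-793, Add(Mul(14951, Rational(1, 9)), Rational(-2307, 259))), -25446) = Add(Add(-793, Add(Rational(14951, 9), Rational(-2307, 259))), -25446) = Add(Add(-793, Rational(3851546, 2331)), -25446) = Add(Rational(2003063, 2331), -25446) = Rational(-57311563, 2331)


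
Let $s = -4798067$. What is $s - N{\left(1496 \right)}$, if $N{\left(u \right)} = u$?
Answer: $-4799563$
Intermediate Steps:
$s - N{\left(1496 \right)} = -4798067 - 1496 = -4799563$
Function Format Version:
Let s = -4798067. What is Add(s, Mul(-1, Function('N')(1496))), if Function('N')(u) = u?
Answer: -4799563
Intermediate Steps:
Add(s, Mul(-1, Function('N')(1496))) = Add(-4798067, Mul(-1, 1496)) = Add(-4798067, -1496) = -4799563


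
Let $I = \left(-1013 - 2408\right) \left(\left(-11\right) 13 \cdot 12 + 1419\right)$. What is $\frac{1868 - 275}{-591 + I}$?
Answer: $\frac{531}{338482} \approx 0.0015688$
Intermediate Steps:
$I = 1016037$ ($I = - 3421 \left(\left(-143\right) 12 + 1419\right) = - 3421 \left(-1716 + 1419\right) = \left(-3421\right) \left(-297\right) = 1016037$)
$\frac{1868 - 275}{-591 + I} = \frac{1868 - 275}{-591 + 1016037} = \frac{1593}{1015446} = 1593 \cdot \frac{1}{1015446} = \frac{531}{338482}$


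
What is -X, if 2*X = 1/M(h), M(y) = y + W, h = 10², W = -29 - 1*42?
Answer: -1/58 ≈ -0.017241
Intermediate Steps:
W = -71 (W = -29 - 42 = -71)
h = 100
M(y) = -71 + y (M(y) = y - 71 = -71 + y)
X = 1/58 (X = 1/(2*(-71 + 100)) = (½)/29 = (½)*(1/29) = 1/58 ≈ 0.017241)
-X = -1*1/58 = -1/58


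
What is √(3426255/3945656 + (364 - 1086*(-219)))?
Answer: √927081981253773202/1972828 ≈ 488.06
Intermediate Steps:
√(3426255/3945656 + (364 - 1086*(-219))) = √(3426255*(1/3945656) + (364 + 237834)) = √(3426255/3945656 + 238198) = √(939850794143/3945656) = √927081981253773202/1972828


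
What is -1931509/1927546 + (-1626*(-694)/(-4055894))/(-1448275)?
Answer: -5672889020023001113/5661250677743993050 ≈ -1.0021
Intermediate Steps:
-1931509/1927546 + (-1626*(-694)/(-4055894))/(-1448275) = -1931509*1/1927546 + (-1*(-1128444)*(-1/4055894))*(-1/1448275) = -1931509/1927546 + (1128444*(-1/4055894))*(-1/1448275) = -1931509/1927546 - 564222/2027947*(-1/1448275) = -1931509/1927546 + 564222/2937024941425 = -5672889020023001113/5661250677743993050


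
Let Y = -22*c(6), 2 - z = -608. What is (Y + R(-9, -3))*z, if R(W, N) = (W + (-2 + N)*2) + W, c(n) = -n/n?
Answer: -3660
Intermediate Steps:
c(n) = -1 (c(n) = -1*1 = -1)
z = 610 (z = 2 - 1*(-608) = 2 + 608 = 610)
R(W, N) = -4 + 2*N + 2*W (R(W, N) = (W + (-4 + 2*N)) + W = (-4 + W + 2*N) + W = -4 + 2*N + 2*W)
Y = 22 (Y = -22*(-1) = 22)
(Y + R(-9, -3))*z = (22 + (-4 + 2*(-3) + 2*(-9)))*610 = (22 + (-4 - 6 - 18))*610 = (22 - 28)*610 = -6*610 = -3660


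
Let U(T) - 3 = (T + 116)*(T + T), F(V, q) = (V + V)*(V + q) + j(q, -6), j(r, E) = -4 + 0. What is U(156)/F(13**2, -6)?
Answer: 84867/55090 ≈ 1.5405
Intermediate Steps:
j(r, E) = -4
F(V, q) = -4 + 2*V*(V + q) (F(V, q) = (V + V)*(V + q) - 4 = (2*V)*(V + q) - 4 = 2*V*(V + q) - 4 = -4 + 2*V*(V + q))
U(T) = 3 + 2*T*(116 + T) (U(T) = 3 + (T + 116)*(T + T) = 3 + (116 + T)*(2*T) = 3 + 2*T*(116 + T))
U(156)/F(13**2, -6) = (3 + 2*156**2 + 232*156)/(-4 + 2*(13**2)**2 + 2*13**2*(-6)) = (3 + 2*24336 + 36192)/(-4 + 2*169**2 + 2*169*(-6)) = (3 + 48672 + 36192)/(-4 + 2*28561 - 2028) = 84867/(-4 + 57122 - 2028) = 84867/55090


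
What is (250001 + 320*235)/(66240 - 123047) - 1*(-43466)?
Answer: 2468847861/56807 ≈ 43460.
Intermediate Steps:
(250001 + 320*235)/(66240 - 123047) - 1*(-43466) = (250001 + 75200)/(-56807) + 43466 = 325201*(-1/56807) + 43466 = -325201/56807 + 43466 = 2468847861/56807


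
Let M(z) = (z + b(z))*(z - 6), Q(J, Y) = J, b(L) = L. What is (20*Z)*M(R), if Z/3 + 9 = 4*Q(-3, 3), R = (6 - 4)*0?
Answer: 0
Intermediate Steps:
R = 0 (R = 2*0 = 0)
M(z) = 2*z*(-6 + z) (M(z) = (z + z)*(z - 6) = (2*z)*(-6 + z) = 2*z*(-6 + z))
Z = -63 (Z = -27 + 3*(4*(-3)) = -27 + 3*(-12) = -27 - 36 = -63)
(20*Z)*M(R) = (20*(-63))*(2*0*(-6 + 0)) = -2520*0*(-6) = -1260*0 = 0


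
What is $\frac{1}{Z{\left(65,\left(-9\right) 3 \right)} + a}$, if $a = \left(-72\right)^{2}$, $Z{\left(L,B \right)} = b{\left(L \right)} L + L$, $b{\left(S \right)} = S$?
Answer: $\frac{1}{9474} \approx 0.00010555$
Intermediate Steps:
$Z{\left(L,B \right)} = L + L^{2}$ ($Z{\left(L,B \right)} = L L + L = L^{2} + L = L + L^{2}$)
$a = 5184$
$\frac{1}{Z{\left(65,\left(-9\right) 3 \right)} + a} = \frac{1}{65 \left(1 + 65\right) + 5184} = \frac{1}{65 \cdot 66 + 5184} = \frac{1}{4290 + 5184} = \frac{1}{9474}$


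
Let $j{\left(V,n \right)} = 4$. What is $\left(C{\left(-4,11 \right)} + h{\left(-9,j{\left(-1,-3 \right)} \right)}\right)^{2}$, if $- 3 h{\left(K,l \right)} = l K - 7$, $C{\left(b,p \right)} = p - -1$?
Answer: $\frac{6241}{9} \approx 693.44$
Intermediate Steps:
$C{\left(b,p \right)} = 1 + p$ ($C{\left(b,p \right)} = p + 1 = 1 + p$)
$h{\left(K,l \right)} = \frac{7}{3} - \frac{K l}{3}$ ($h{\left(K,l \right)} = - \frac{l K - 7}{3} = - \frac{K l - 7}{3} = - \frac{-7 + K l}{3} = \frac{7}{3} - \frac{K l}{3}$)
$\left(C{\left(-4,11 \right)} + h{\left(-9,j{\left(-1,-3 \right)} \right)}\right)^{2} = \left(\left(1 + 11\right) - \left(- \frac{7}{3} - 12\right)\right)^{2} = \left(12 + \left(\frac{7}{3} + 12\right)\right)^{2} = \left(12 + \frac{43}{3}\right)^{2} = \left(\frac{79}{3}\right)^{2} = \frac{6241}{9}$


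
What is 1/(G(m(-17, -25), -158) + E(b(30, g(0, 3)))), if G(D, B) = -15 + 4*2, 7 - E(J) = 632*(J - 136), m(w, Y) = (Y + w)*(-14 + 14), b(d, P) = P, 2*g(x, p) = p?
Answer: 1/85004 ≈ 1.1764e-5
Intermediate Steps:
g(x, p) = p/2
m(w, Y) = 0 (m(w, Y) = (Y + w)*0 = 0)
E(J) = 85959 - 632*J (E(J) = 7 - 632*(J - 136) = 7 - 632*(-136 + J) = 7 - (-85952 + 632*J) = 7 + (85952 - 632*J) = 85959 - 632*J)
G(D, B) = -7 (G(D, B) = -15 + 8 = -7)
1/(G(m(-17, -25), -158) + E(b(30, g(0, 3)))) = 1/(-7 + (85959 - 316*3)) = 1/(-7 + (85959 - 632*3/2)) = 1/(-7 + (85959 - 948)) = 1/(-7 + 85011) = 1/85004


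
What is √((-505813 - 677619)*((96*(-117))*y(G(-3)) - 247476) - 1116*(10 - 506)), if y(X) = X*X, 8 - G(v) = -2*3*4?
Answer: 4*√869012199534 ≈ 3.7288e+6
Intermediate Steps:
G(v) = 32 (G(v) = 8 - (-2*3)*4 = 8 - (-6)*4 = 8 - 1*(-24) = 8 + 24 = 32)
y(X) = X²
√((-505813 - 677619)*((96*(-117))*y(G(-3)) - 247476) - 1116*(10 - 506)) = √((-505813 - 677619)*((96*(-117))*32² - 247476) - 1116*(10 - 506)) = √(-1183432*(-11232*1024 - 247476) - 1116*(-496)) = √(-1183432*(-11501568 - 247476) + 553536) = √(-1183432*(-11749044) + 553536) = √(13904194639008 + 553536) = √13904195192544 = 4*√869012199534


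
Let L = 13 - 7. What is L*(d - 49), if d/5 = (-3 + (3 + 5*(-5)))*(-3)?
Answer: 1956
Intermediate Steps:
L = 6
d = 375 (d = 5*((-3 + (3 + 5*(-5)))*(-3)) = 5*((-3 + (3 - 25))*(-3)) = 5*((-3 - 22)*(-3)) = 5*(-25*(-3)) = 5*75 = 375)
L*(d - 49) = 6*(375 - 49) = 6*326 = 1956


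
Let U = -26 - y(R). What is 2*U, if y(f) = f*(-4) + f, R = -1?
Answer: -58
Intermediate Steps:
y(f) = -3*f (y(f) = -4*f + f = -3*f)
U = -29 (U = -26 - (-3)*(-1) = -26 - 1*3 = -26 - 3 = -29)
2*U = 2*(-29) = -58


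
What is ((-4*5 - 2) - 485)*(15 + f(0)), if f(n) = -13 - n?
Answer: -1014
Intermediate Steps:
((-4*5 - 2) - 485)*(15 + f(0)) = ((-4*5 - 2) - 485)*(15 + (-13 - 1*0)) = ((-20 - 2) - 485)*(15 + (-13 + 0)) = (-22 - 485)*(15 - 13) = -507*2 = -1014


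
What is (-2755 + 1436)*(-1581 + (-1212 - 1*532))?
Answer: 4385675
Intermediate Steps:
(-2755 + 1436)*(-1581 + (-1212 - 1*532)) = -1319*(-1581 + (-1212 - 532)) = -1319*(-1581 - 1744) = -1319*(-3325) = 4385675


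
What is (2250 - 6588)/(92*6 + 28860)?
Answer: -241/1634 ≈ -0.14749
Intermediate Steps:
(2250 - 6588)/(92*6 + 28860) = -4338/(552 + 28860) = -4338/29412 = -4338*1/29412 = -241/1634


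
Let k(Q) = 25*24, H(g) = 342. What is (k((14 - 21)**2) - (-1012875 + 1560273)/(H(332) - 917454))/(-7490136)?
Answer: -30600811/381627422624 ≈ -8.0185e-5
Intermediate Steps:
k(Q) = 600
(k((14 - 21)**2) - (-1012875 + 1560273)/(H(332) - 917454))/(-7490136) = (600 - (-1012875 + 1560273)/(342 - 917454))/(-7490136) = (600 - 547398/(-917112))*(-1/7490136) = (600 - 547398*(-1)/917112)*(-1/7490136) = (600 - 1*(-91233/152852))*(-1/7490136) = (600 + 91233/152852)*(-1/7490136) = (91802433/152852)*(-1/7490136) = -30600811/381627422624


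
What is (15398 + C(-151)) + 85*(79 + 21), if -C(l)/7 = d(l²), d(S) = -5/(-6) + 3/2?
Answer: 71645/3 ≈ 23882.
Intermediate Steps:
d(S) = 7/3 (d(S) = -5*(-⅙) + 3*(½) = ⅚ + 3/2 = 7/3)
C(l) = -49/3 (C(l) = -7*7/3 = -49/3)
(15398 + C(-151)) + 85*(79 + 21) = (15398 - 49/3) + 85*(79 + 21) = 46145/3 + 85*100 = 46145/3 + 8500 = 71645/3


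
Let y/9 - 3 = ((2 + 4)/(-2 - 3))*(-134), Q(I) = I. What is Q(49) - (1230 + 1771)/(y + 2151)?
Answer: 873169/18126 ≈ 48.172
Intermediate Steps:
y = 7371/5 (y = 27 + 9*(((2 + 4)/(-2 - 3))*(-134)) = 27 + 9*((6/(-5))*(-134)) = 27 + 9*((6*(-⅕))*(-134)) = 27 + 9*(-6/5*(-134)) = 27 + 9*(804/5) = 27 + 7236/5 = 7371/5 ≈ 1474.2)
Q(49) - (1230 + 1771)/(y + 2151) = 49 - (1230 + 1771)/(7371/5 + 2151) = 49 - 3001/18126/5 = 49 - 3001*5/18126 = 49 - 1*15005/18126 = 49 - 15005/18126 = 873169/18126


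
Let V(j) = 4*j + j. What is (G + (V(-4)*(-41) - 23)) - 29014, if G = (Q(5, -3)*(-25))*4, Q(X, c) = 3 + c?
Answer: -28217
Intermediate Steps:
V(j) = 5*j
G = 0 (G = ((3 - 3)*(-25))*4 = (0*(-25))*4 = 0*4 = 0)
(G + (V(-4)*(-41) - 23)) - 29014 = (0 + ((5*(-4))*(-41) - 23)) - 29014 = (0 + (-20*(-41) - 23)) - 29014 = (0 + (820 - 23)) - 29014 = (0 + 797) - 29014 = 797 - 29014 = -28217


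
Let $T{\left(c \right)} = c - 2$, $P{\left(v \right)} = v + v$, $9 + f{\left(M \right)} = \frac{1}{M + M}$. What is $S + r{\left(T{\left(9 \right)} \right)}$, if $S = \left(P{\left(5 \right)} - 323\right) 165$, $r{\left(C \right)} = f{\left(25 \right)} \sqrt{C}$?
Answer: $-51645 - \frac{449 \sqrt{7}}{50} \approx -51669.0$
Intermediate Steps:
$f{\left(M \right)} = -9 + \frac{1}{2 M}$ ($f{\left(M \right)} = -9 + \frac{1}{M + M} = -9 + \frac{1}{2 M}$)
$P{\left(v \right)} = 2 v$
$T{\left(c \right)} = -2 + c$
$r{\left(C \right)} = - \frac{449 \sqrt{C}}{50}$ ($r{\left(C \right)} = \left(-9 + \frac{1}{2 \cdot 25}\right) \sqrt{C} = \left(-9 + \frac{1}{2} \cdot \frac{1}{25}\right) \sqrt{C} = \left(-9 + \frac{1}{50}\right) \sqrt{C} = - \frac{449 \sqrt{C}}{50}$)
$S = -51645$ ($S = \left(2 \cdot 5 - 323\right) 165 = \left(10 - 323\right) 165 = \left(-313\right) 165 = -51645$)
$S + r{\left(T{\left(9 \right)} \right)} = -51645 - \frac{449 \sqrt{-2 + 9}}{50} = -51645 - \frac{449 \sqrt{7}}{50}$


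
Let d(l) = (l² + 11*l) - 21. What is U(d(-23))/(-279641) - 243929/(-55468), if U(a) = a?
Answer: 9742629307/2215875284 ≈ 4.3967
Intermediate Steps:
d(l) = -21 + l² + 11*l
U(d(-23))/(-279641) - 243929/(-55468) = (-21 + (-23)² + 11*(-23))/(-279641) - 243929/(-55468) = (-21 + 529 - 253)*(-1/279641) - 243929*(-1/55468) = 255*(-1/279641) + 34847/7924 = -255/279641 + 34847/7924 = 9742629307/2215875284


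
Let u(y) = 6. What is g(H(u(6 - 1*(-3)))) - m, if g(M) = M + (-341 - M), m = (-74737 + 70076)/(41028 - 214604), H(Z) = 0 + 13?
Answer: -59194077/173576 ≈ -341.03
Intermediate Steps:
H(Z) = 13
m = 4661/173576 (m = -4661/(-173576) = -4661*(-1/173576) = 4661/173576 ≈ 0.026853)
g(M) = -341
g(H(u(6 - 1*(-3)))) - m = -341 - 1*4661/173576 = -341 - 4661/173576 = -59194077/173576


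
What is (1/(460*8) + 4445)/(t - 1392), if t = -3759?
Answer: -16357601/18955680 ≈ -0.86294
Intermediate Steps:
(1/(460*8) + 4445)/(t - 1392) = (1/(460*8) + 4445)/(-3759 - 1392) = (1/3680 + 4445)/(-5151) = (1/3680 + 4445)*(-1/5151) = (16357601/3680)*(-1/5151) = -16357601/18955680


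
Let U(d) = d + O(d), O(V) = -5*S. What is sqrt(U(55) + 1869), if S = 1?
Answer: sqrt(1919) ≈ 43.806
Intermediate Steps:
O(V) = -5 (O(V) = -5*1 = -5)
U(d) = -5 + d (U(d) = d - 5 = -5 + d)
sqrt(U(55) + 1869) = sqrt((-5 + 55) + 1869) = sqrt(50 + 1869) = sqrt(1919)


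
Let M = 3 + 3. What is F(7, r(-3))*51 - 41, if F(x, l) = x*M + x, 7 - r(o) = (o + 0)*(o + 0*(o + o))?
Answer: 2458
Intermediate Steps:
r(o) = 7 - o² (r(o) = 7 - (o + 0)*(o + 0*(o + o)) = 7 - o*(o + 0*(2*o)) = 7 - o*(o + 0) = 7 - o*o = 7 - o²)
M = 6
F(x, l) = 7*x (F(x, l) = x*6 + x = 6*x + x = 7*x)
F(7, r(-3))*51 - 41 = (7*7)*51 - 41 = 49*51 - 41 = 2499 - 41 = 2458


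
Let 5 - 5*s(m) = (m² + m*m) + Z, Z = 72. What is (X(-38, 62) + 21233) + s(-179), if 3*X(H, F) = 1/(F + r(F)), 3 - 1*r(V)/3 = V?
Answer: 2899103/345 ≈ 8403.2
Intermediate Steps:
r(V) = 9 - 3*V
X(H, F) = 1/(3*(9 - 2*F)) (X(H, F) = 1/(3*(F + (9 - 3*F))) = 1/(3*(9 - 2*F)))
s(m) = -67/5 - 2*m²/5 (s(m) = 1 - ((m² + m*m) + 72)/5 = 1 - ((m² + m²) + 72)/5 = 1 - (2*m² + 72)/5 = 1 - (72 + 2*m²)/5 = 1 + (-72/5 - 2*m²/5) = -67/5 - 2*m²/5)
(X(-38, 62) + 21233) + s(-179) = (-1/(-27 + 6*62) + 21233) + (-67/5 - ⅖*(-179)²) = (-1/(-27 + 372) + 21233) + (-67/5 - ⅖*32041) = (-1/345 + 21233) + (-67/5 - 64082/5) = (-1*1/345 + 21233) - 64149/5 = (-1/345 + 21233) - 64149/5 = 7325384/345 - 64149/5 = 2899103/345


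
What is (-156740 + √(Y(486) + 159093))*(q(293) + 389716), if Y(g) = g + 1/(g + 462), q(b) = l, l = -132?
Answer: -61063396160 + 194792*√35853571641/237 ≈ -6.0908e+10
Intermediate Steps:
q(b) = -132
Y(g) = g + 1/(462 + g)
(-156740 + √(Y(486) + 159093))*(q(293) + 389716) = (-156740 + √((1 + 486² + 462*486)/(462 + 486) + 159093))*(-132 + 389716) = (-156740 + √((1 + 236196 + 224532)/948 + 159093))*389584 = (-156740 + √((1/948)*460729 + 159093))*389584 = (-156740 + √(460729/948 + 159093))*389584 = (-156740 + √(151280893/948))*389584 = (-156740 + √35853571641/474)*389584 = -61063396160 + 194792*√35853571641/237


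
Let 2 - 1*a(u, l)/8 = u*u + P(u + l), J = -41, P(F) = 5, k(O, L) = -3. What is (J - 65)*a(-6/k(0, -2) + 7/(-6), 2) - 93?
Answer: 27359/9 ≈ 3039.9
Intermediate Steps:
a(u, l) = -24 - 8*u² (a(u, l) = 16 - 8*(u*u + 5) = 16 - 8*(u² + 5) = 16 - 8*(5 + u²) = 16 + (-40 - 8*u²) = -24 - 8*u²)
(J - 65)*a(-6/k(0, -2) + 7/(-6), 2) - 93 = (-41 - 65)*(-24 - 8*(-6/(-3) + 7/(-6))²) - 93 = -106*(-24 - 8*(-6*(-⅓) + 7*(-⅙))²) - 93 = -106*(-24 - 8*(2 - 7/6)²) - 93 = -106*(-24 - 8*(⅚)²) - 93 = -106*(-24 - 8*25/36) - 93 = -106*(-24 - 50/9) - 93 = -106*(-266/9) - 93 = 28196/9 - 93 = 27359/9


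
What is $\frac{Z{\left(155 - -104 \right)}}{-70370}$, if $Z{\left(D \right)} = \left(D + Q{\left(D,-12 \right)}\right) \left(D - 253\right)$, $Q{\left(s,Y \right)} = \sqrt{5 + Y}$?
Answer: $- \frac{777}{35185} - \frac{3 i \sqrt{7}}{35185} \approx -0.022083 - 0.00022559 i$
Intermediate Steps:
$Z{\left(D \right)} = \left(-253 + D\right) \left(D + i \sqrt{7}\right)$ ($Z{\left(D \right)} = \left(D + \sqrt{5 - 12}\right) \left(D - 253\right) = \left(D + \sqrt{-7}\right) \left(-253 + D\right) = \left(D + i \sqrt{7}\right) \left(-253 + D\right) = \left(-253 + D\right) \left(D + i \sqrt{7}\right)$)
$\frac{Z{\left(155 - -104 \right)}}{-70370} = \frac{\left(155 - -104\right)^{2} - 253 \left(155 - -104\right) - 253 i \sqrt{7} + i \left(155 - -104\right) \sqrt{7}}{-70370} = \left(\left(155 + 104\right)^{2} - 253 \left(155 + 104\right) - 253 i \sqrt{7} + i \left(155 + 104\right) \sqrt{7}\right) \left(- \frac{1}{70370}\right) = \left(259^{2} - 65527 - 253 i \sqrt{7} + i 259 \sqrt{7}\right) \left(- \frac{1}{70370}\right) = \left(67081 - 65527 - 253 i \sqrt{7} + 259 i \sqrt{7}\right) \left(- \frac{1}{70370}\right) = \left(1554 + 6 i \sqrt{7}\right) \left(- \frac{1}{70370}\right) = - \frac{777}{35185} - \frac{3 i \sqrt{7}}{35185}$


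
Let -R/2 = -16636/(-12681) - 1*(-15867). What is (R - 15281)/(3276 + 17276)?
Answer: -596230487/260619912 ≈ -2.2877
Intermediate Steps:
R = -402452126/12681 (R = -2*(-16636/(-12681) - 1*(-15867)) = -2*(-16636*(-1/12681) + 15867) = -2*(16636/12681 + 15867) = -2*201226063/12681 = -402452126/12681 ≈ -31737.)
(R - 15281)/(3276 + 17276) = (-402452126/12681 - 15281)/(3276 + 17276) = -596230487/12681/20552 = -596230487/12681*1/20552 = -596230487/260619912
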